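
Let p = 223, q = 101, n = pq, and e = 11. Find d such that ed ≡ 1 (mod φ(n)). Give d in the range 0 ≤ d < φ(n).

10091

φ(n) = (p−1)(q−1) = 222·100 = 22200.
Need d with 11·d ≡ 1 (mod 22200). Apply the extended Euclidean algorithm:
22200 = 2018*11 + 2
11 = 5*2 + 1
2 = 2*1 + 0
Back-substitute:
1 = 11 − 5·2
1 = −5·22200 + 10091·11
So 11·10091 ≡ 1 (mod 22200), hence d = 10091.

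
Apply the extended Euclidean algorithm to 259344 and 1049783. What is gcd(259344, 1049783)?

Euclidean algorithm:
1049783 = 4×259344 + 12407
259344 = 20×12407 + 11204
12407 = 1×11204 + 1203
11204 = 9×1203 + 377
1203 = 3×377 + 72
377 = 5×72 + 17
72 = 4×17 + 4
17 = 4×4 + 1
4 = 4×1 + 0
gcd(259344, 1049783) = 1.
Express as a combination:
1 = 17 − 4·4
1 = −4·72 + 17·17
1 = 17·377 − 89·72
1 = −89·1203 + 284·377
1 = 284·11204 − 2645·1203
1 = −2645·12407 + 2929·11204
1 = 2929·259344 − 61225·12407
1 = −61225·1049783 + 247829·259344
So 1 = (-61225)·1049783 + (247829)·259344.

1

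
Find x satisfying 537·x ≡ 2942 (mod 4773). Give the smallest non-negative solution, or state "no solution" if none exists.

no solution

gcd(537, 4773):
4773 = 8*537 + 477
537 = 1*477 + 60
477 = 7*60 + 57
60 = 1*57 + 3
57 = 19*3 + 0
gcd = 3, but 3 ∤ 2942, so the congruence has no solution.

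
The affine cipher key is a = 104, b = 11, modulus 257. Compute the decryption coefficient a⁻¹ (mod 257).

215

Extended Euclidean algorithm:
257 = 2·104 + 49
104 = 2·49 + 6
49 = 8·6 + 1
6 = 6·1 + 0
Since gcd(104, 257) = 1, back-substitute to write 1 as a combination:
1 = 49 − 8·6
1 = −8·104 + 17·49
1 = 17·257 − 42·104
Hence 104⁻¹ ≡ -42 ≡ 215 (mod 257).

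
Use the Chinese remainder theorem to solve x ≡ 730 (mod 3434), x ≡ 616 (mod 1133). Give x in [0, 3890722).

3657940

Write x = 730 + 3434·k. Then 3434·k ≡ 616 − 730 ≡ 1019 (mod 1133).
Need 3434⁻¹ mod 1133. Extended Euclid on (1133, 35):
1133 = 32·35 + 13
35 = 2·13 + 9
13 = 1·9 + 4
9 = 2·4 + 1
4 = 4·1 + 0
Back-substitute:
1 = 9 − 2·4
1 = −2·13 + 3·9
1 = 3·35 − 8·13
1 = −8·1133 + 259·35
3434⁻¹ ≡ 259 (mod 1133), so k ≡ 259·1019 ≡ 1065 (mod 1133).
x = 730 + 3434·1065 = 3657940.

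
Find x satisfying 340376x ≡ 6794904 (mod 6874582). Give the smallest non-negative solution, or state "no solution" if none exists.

First find gcd(340376, 6874582):
6874582 = 20×340376 + 67062
340376 = 5×67062 + 5066
67062 = 13×5066 + 1204
5066 = 4×1204 + 250
1204 = 4×250 + 204
250 = 1×204 + 46
204 = 4×46 + 20
46 = 2×20 + 6
20 = 3×6 + 2
6 = 3×2 + 0
gcd = 2 and 2 | 6794904, so solutions exist. Divide through by 2: 170188x ≡ 3397452 (mod 3437291).
Now find 170188⁻¹ mod 3437291:
3437291 = 20×170188 + 33531
170188 = 5×33531 + 2533
33531 = 13×2533 + 602
2533 = 4×602 + 125
602 = 4×125 + 102
125 = 1×102 + 23
102 = 4×23 + 10
23 = 2×10 + 3
10 = 3×3 + 1
3 = 3×1 + 0
Back-substitute:
1 = 10 − 3·3
1 = −3·23 + 7·10
1 = 7·102 − 31·23
1 = −31·125 + 38·102
1 = 38·602 − 183·125
1 = −183·2533 + 770·602
1 = 770·33531 − 10193·2533
1 = −10193·170188 + 51735·33531
1 = 51735·3437291 − 1044893·170188
So 170188·(-1044893) ≡ 1 (mod 3437291), i.e. 170188⁻¹ ≡ 2392398.
Then x ≡ 2392398·3397452 ≡ 1898217 (mod 3437291); the smallest non-negative solution is x = 1898217.

1898217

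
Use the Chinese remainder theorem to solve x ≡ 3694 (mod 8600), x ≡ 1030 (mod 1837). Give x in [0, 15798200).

4174694

Write x = 3694 + 8600·k. Then 8600·k ≡ 1030 − 3694 ≡ 1010 (mod 1837).
Need 8600⁻¹ mod 1837. Extended Euclid on (1837, 1252):
1837 = 1*1252 + 585
1252 = 2*585 + 82
585 = 7*82 + 11
82 = 7*11 + 5
11 = 2*5 + 1
5 = 5*1 + 0
Back-substitute:
1 = 11 − 2·5
1 = −2·82 + 15·11
1 = 15·585 − 107·82
1 = −107·1252 + 229·585
1 = 229·1837 − 336·1252
8600⁻¹ ≡ 1501 (mod 1837), so k ≡ 1501·1010 ≡ 485 (mod 1837).
x = 3694 + 8600·485 = 4174694.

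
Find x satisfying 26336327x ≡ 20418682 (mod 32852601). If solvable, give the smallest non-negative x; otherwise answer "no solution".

First find gcd(26336327, 32852601):
32852601 = 1×26336327 + 6516274
26336327 = 4×6516274 + 271231
6516274 = 24×271231 + 6730
271231 = 40×6730 + 2031
6730 = 3×2031 + 637
2031 = 3×637 + 120
637 = 5×120 + 37
120 = 3×37 + 9
37 = 4×9 + 1
9 = 9×1 + 0
gcd = 1, so a unique solution mod 32852601 exists.
Back-substitute for the Bézout coefficients:
1 = 37 − 4·9
1 = −4·120 + 13·37
1 = 13·637 − 69·120
1 = −69·2031 + 220·637
1 = 220·6730 − 729·2031
1 = −729·271231 + 29380·6730
1 = 29380·6516274 − 705849·271231
1 = −705849·26336327 + 2852776·6516274
1 = 2852776·32852601 − 3558625·26336327
So 26336327·(-3558625) ≡ 1 (mod 32852601), giving 26336327⁻¹ ≡ 29293976.
x ≡ 26336327⁻¹·20418682 ≡ 29293976·20418682 ≡ 30786722 (mod 32852601).

30786722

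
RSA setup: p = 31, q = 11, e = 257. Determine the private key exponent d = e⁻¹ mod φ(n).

293

φ(n) = (p−1)(q−1) = 30·10 = 300.
Need d with 257·d ≡ 1 (mod 300). Apply the extended Euclidean algorithm:
300 = 1·257 + 43
257 = 5·43 + 42
43 = 1·42 + 1
42 = 42·1 + 0
Back-substitute:
1 = 43 − 42
1 = −257 + 6·43
1 = 6·300 − 7·257
So 257·(-7) ≡ 1 (mod 300), hence d ≡ -7 ≡ 293 (mod 300).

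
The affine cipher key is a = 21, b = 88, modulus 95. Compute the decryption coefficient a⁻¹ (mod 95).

86

gcd(95, 21) by repeated division:
95 = 4×21 + 11
21 = 1×11 + 10
11 = 1×10 + 1
10 = 10×1 + 0
The gcd is 1. Working backward:
1 = 11 − 10
1 = −21 + 2·11
1 = 2·95 − 9·21
Hence 21⁻¹ ≡ -9 ≡ 86 (mod 95).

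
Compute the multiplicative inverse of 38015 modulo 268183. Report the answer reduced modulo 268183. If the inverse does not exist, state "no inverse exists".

88663

Run Euclid on (268183, 38015):
268183 = 7·38015 + 2078
38015 = 18·2078 + 611
2078 = 3·611 + 245
611 = 2·245 + 121
245 = 2·121 + 3
121 = 40·3 + 1
3 = 3·1 + 0
Since gcd(38015, 268183) = 1, back-substitute to write 1 as a combination:
1 = 121 − 40·3
1 = −40·245 + 81·121
1 = 81·611 − 202·245
1 = −202·2078 + 687·611
1 = 687·38015 − 12568·2078
1 = −12568·268183 + 88663·38015
So 38015·88663 ≡ 1 (mod 268183).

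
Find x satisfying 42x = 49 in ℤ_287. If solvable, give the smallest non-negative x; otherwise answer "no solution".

First find gcd(42, 287):
287 = 6×42 + 35
42 = 1×35 + 7
35 = 5×7 + 0
gcd = 7 and 7 | 49, so solutions exist. Divide through by 7: 6x ≡ 7 (mod 41).
Now find 6⁻¹ mod 41:
41 = 6*6 + 5
6 = 1*5 + 1
5 = 5*1 + 0
Back-substitute:
1 = 6 − 5
1 = −41 + 7·6
So 6⁻¹ ≡ 7 (mod 41).
Then x ≡ 7·7 ≡ 8 (mod 41); the smallest non-negative solution is x = 8.

8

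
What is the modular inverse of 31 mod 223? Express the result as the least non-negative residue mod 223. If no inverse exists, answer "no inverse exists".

Run Euclid on (223, 31):
223 = 7×31 + 6
31 = 5×6 + 1
6 = 6×1 + 0
gcd = 1, so the inverse exists. Back-substitute:
1 = 31 − 5·6
1 = −5·223 + 36·31
So 31·36 ≡ 1 (mod 223).

36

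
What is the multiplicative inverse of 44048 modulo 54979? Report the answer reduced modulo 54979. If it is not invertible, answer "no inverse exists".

10351

Extended Euclidean algorithm:
54979 = 1*44048 + 10931
44048 = 4*10931 + 324
10931 = 33*324 + 239
324 = 1*239 + 85
239 = 2*85 + 69
85 = 1*69 + 16
69 = 4*16 + 5
16 = 3*5 + 1
5 = 5*1 + 0
Since gcd(44048, 54979) = 1, back-substitute to write 1 as a combination:
1 = 16 − 3·5
1 = −3·69 + 13·16
1 = 13·85 − 16·69
1 = −16·239 + 45·85
1 = 45·324 − 61·239
1 = −61·10931 + 2058·324
1 = 2058·44048 − 8293·10931
1 = −8293·54979 + 10351·44048
So 44048·10351 ≡ 1 (mod 54979).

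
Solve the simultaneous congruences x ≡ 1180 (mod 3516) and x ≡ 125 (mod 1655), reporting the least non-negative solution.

915340

Write x = 1180 + 3516·k. Then 3516·k ≡ 125 − 1180 ≡ 600 (mod 1655).
Need 3516⁻¹ mod 1655. Extended Euclid on (1655, 206):
1655 = 8·206 + 7
206 = 29·7 + 3
7 = 2·3 + 1
3 = 3·1 + 0
Back-substitute:
1 = 7 − 2·3
1 = −2·206 + 59·7
1 = 59·1655 − 474·206
3516⁻¹ ≡ 1181 (mod 1655), so k ≡ 1181·600 ≡ 260 (mod 1655).
x = 1180 + 3516·260 = 915340.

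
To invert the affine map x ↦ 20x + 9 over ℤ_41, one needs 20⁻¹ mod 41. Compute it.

39

Run Euclid on (41, 20):
41 = 2*20 + 1
20 = 20*1 + 0
The gcd is 1. Working backward:
1 = 41 − 2·20
Hence 20⁻¹ ≡ -2 ≡ 39 (mod 41).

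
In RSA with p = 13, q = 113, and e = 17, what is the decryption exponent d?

1265

φ(n) = (p−1)(q−1) = 12·112 = 1344.
Need d with 17·d ≡ 1 (mod 1344). Apply the extended Euclidean algorithm:
1344 = 79×17 + 1
17 = 17×1 + 0
Back-substitute:
1 = 1344 − 79·17
So 17·(-79) ≡ 1 (mod 1344), hence d ≡ -79 ≡ 1265 (mod 1344).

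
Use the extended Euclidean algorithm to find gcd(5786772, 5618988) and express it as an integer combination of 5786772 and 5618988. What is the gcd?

12

Apply Euclid's algorithm to 5786772 and 5618988:
5786772 = 1·5618988 + 167784
5618988 = 33·167784 + 82116
167784 = 2·82116 + 3552
82116 = 23·3552 + 420
3552 = 8·420 + 192
420 = 2·192 + 36
192 = 5·36 + 12
36 = 3·12 + 0
gcd(5786772, 5618988) = 12.
Express as a combination:
12 = 192 − 5·36
12 = −5·420 + 11·192
12 = 11·3552 − 93·420
12 = −93·82116 + 2150·3552
12 = 2150·167784 − 4393·82116
12 = −4393·5618988 + 147119·167784
12 = 147119·5786772 − 151512·5618988
So 12 = (147119)·5786772 + (-151512)·5618988.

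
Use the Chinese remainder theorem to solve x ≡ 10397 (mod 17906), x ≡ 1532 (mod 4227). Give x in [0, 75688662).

Write x = 10397 + 17906·k. Then 17906·k ≡ 1532 − 10397 ≡ 3816 (mod 4227).
Need 17906⁻¹ mod 4227. Extended Euclid on (4227, 998):
4227 = 4×998 + 235
998 = 4×235 + 58
235 = 4×58 + 3
58 = 19×3 + 1
3 = 3×1 + 0
Back-substitute:
1 = 58 − 19·3
1 = −19·235 + 77·58
1 = 77·998 − 327·235
1 = −327·4227 + 1385·998
17906⁻¹ ≡ 1385 (mod 4227), so k ≡ 1385·3816 ≡ 1410 (mod 4227).
x = 10397 + 17906·1410 = 25257857.

25257857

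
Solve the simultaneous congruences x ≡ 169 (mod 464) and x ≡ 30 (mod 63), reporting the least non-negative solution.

Write x = 169 + 464·k. Then 464·k ≡ 30 − 169 ≡ 50 (mod 63).
Need 464⁻¹ mod 63. Extended Euclid on (63, 23):
63 = 2×23 + 17
23 = 1×17 + 6
17 = 2×6 + 5
6 = 1×5 + 1
5 = 5×1 + 0
Back-substitute:
1 = 6 − 5
1 = −17 + 3·6
1 = 3·23 − 4·17
1 = −4·63 + 11·23
464⁻¹ ≡ 11 (mod 63), so k ≡ 11·50 ≡ 46 (mod 63).
x = 169 + 464·46 = 21513.

21513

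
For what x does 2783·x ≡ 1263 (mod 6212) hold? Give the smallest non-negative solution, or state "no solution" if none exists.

First find gcd(2783, 6212):
6212 = 2×2783 + 646
2783 = 4×646 + 199
646 = 3×199 + 49
199 = 4×49 + 3
49 = 16×3 + 1
3 = 3×1 + 0
gcd = 1, so a unique solution mod 6212 exists.
Back-substitute for the Bézout coefficients:
1 = 49 − 16·3
1 = −16·199 + 65·49
1 = 65·646 − 211·199
1 = −211·2783 + 909·646
1 = 909·6212 − 2029·2783
So 2783·(-2029) ≡ 1 (mod 6212), giving 2783⁻¹ ≡ 4183.
x ≡ 2783⁻¹·1263 ≡ 4183·1263 ≡ 2929 (mod 6212).

2929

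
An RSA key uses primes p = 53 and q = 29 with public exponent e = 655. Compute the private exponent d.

φ(n) = (p−1)(q−1) = 52·28 = 1456.
Need d with 655·d ≡ 1 (mod 1456). Apply the extended Euclidean algorithm:
1456 = 2×655 + 146
655 = 4×146 + 71
146 = 2×71 + 4
71 = 17×4 + 3
4 = 1×3 + 1
3 = 3×1 + 0
Back-substitute:
1 = 4 − 3
1 = −71 + 18·4
1 = 18·146 − 37·71
1 = −37·655 + 166·146
1 = 166·1456 − 369·655
So 655·(-369) ≡ 1 (mod 1456), hence d ≡ -369 ≡ 1087 (mod 1456).

1087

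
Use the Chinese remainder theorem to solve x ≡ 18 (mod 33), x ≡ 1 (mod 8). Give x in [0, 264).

Write x = 18 + 33·k. Then 33·k ≡ 1 − 18 ≡ 7 (mod 8).
Need 33⁻¹ mod 8. Extended Euclid on (8, 1):
8 = 8×1 + 0
33⁻¹ ≡ 1 (mod 8), so k ≡ 1·7 ≡ 7 (mod 8).
x = 18 + 33·7 = 249.

249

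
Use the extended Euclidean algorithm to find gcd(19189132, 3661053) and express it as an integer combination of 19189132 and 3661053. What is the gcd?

1

Euclidean algorithm:
19189132 = 5*3661053 + 883867
3661053 = 4*883867 + 125585
883867 = 7*125585 + 4772
125585 = 26*4772 + 1513
4772 = 3*1513 + 233
1513 = 6*233 + 115
233 = 2*115 + 3
115 = 38*3 + 1
3 = 3*1 + 0
gcd(19189132, 3661053) = 1.
Back-substituting:
1 = 115 − 38·3
1 = −38·233 + 77·115
1 = 77·1513 − 500·233
1 = −500·4772 + 1577·1513
1 = 1577·125585 − 41502·4772
1 = −41502·883867 + 292091·125585
1 = 292091·3661053 − 1209866·883867
1 = −1209866·19189132 + 6341421·3661053
So 1 = (-1209866)·19189132 + (6341421)·3661053.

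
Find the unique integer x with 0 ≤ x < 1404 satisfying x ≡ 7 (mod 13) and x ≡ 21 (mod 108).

345

Write x = 7 + 13·k. Then 13·k ≡ 21 − 7 ≡ 14 (mod 108).
Need 13⁻¹ mod 108. Extended Euclid on (108, 13):
108 = 8*13 + 4
13 = 3*4 + 1
4 = 4*1 + 0
Back-substitute:
1 = 13 − 3·4
1 = −3·108 + 25·13
13⁻¹ ≡ 25 (mod 108), so k ≡ 25·14 ≡ 26 (mod 108).
x = 7 + 13·26 = 345.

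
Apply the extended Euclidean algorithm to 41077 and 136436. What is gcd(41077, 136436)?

1

Apply Euclid's algorithm to 136436 and 41077:
136436 = 3*41077 + 13205
41077 = 3*13205 + 1462
13205 = 9*1462 + 47
1462 = 31*47 + 5
47 = 9*5 + 2
5 = 2*2 + 1
2 = 2*1 + 0
gcd(41077, 136436) = 1.
Back-substituting:
1 = 5 − 2·2
1 = −2·47 + 19·5
1 = 19·1462 − 591·47
1 = −591·13205 + 5338·1462
1 = 5338·41077 − 16605·13205
1 = −16605·136436 + 55153·41077
So 1 = (-16605)·136436 + (55153)·41077.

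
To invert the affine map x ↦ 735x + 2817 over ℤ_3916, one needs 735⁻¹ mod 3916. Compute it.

3591

Extended Euclidean algorithm:
3916 = 5*735 + 241
735 = 3*241 + 12
241 = 20*12 + 1
12 = 12*1 + 0
gcd = 1, so the inverse exists. Back-substitute:
1 = 241 − 20·12
1 = −20·735 + 61·241
1 = 61·3916 − 325·735
So 735·(-325) ≡ 1 (mod 3916), and -325 ≡ 3591 (mod 3916).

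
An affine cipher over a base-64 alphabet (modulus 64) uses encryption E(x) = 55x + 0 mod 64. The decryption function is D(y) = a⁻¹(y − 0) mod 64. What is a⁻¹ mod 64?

7

Run Euclid on (64, 55):
64 = 1×55 + 9
55 = 6×9 + 1
9 = 9×1 + 0
The gcd is 1. Working backward:
1 = 55 − 6·9
1 = −6·64 + 7·55
So 55·7 ≡ 1 (mod 64).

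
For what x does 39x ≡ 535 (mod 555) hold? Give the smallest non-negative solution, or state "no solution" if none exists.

gcd(39, 555):
555 = 14×39 + 9
39 = 4×9 + 3
9 = 3×3 + 0
gcd = 3, but 3 ∤ 535, so the congruence has no solution.

no solution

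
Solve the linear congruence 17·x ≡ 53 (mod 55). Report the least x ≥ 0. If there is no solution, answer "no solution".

First find gcd(17, 55):
55 = 3×17 + 4
17 = 4×4 + 1
4 = 4×1 + 0
gcd = 1, so a unique solution mod 55 exists.
Back-substitute for the Bézout coefficients:
1 = 17 − 4·4
1 = −4·55 + 13·17
So 17·(13) ≡ 1 (mod 55), giving 17⁻¹ ≡ 13.
x ≡ 17⁻¹·53 ≡ 13·53 ≡ 29 (mod 55).

29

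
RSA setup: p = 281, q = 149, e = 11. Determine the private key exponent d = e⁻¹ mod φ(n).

φ(n) = (p−1)(q−1) = 280·148 = 41440.
Need d with 11·d ≡ 1 (mod 41440). Apply the extended Euclidean algorithm:
41440 = 3767×11 + 3
11 = 3×3 + 2
3 = 1×2 + 1
2 = 2×1 + 0
Back-substitute:
1 = 3 − 2
1 = −11 + 4·3
1 = 4·41440 − 15069·11
So 11·(-15069) ≡ 1 (mod 41440), hence d ≡ -15069 ≡ 26371 (mod 41440).

26371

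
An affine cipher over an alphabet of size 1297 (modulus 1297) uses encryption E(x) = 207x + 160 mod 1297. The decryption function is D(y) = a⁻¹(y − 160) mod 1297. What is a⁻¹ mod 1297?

Run Euclid on (1297, 207):
1297 = 6*207 + 55
207 = 3*55 + 42
55 = 1*42 + 13
42 = 3*13 + 3
13 = 4*3 + 1
3 = 3*1 + 0
gcd = 1, so the inverse exists. Back-substitute:
1 = 13 − 4·3
1 = −4·42 + 13·13
1 = 13·55 − 17·42
1 = −17·207 + 64·55
1 = 64·1297 − 401·207
Thus 207·(-401) ≡ 1 (mod 1297); reducing, -401 mod 1297 = 896.

896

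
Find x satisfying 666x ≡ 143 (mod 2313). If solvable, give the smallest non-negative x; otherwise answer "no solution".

gcd(666, 2313):
2313 = 3×666 + 315
666 = 2×315 + 36
315 = 8×36 + 27
36 = 1×27 + 9
27 = 3×9 + 0
gcd = 9, but 9 ∤ 143, so the congruence has no solution.

no solution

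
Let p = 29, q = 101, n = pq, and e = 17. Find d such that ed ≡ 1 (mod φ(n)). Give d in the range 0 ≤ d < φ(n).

φ(n) = (p−1)(q−1) = 28·100 = 2800.
Need d with 17·d ≡ 1 (mod 2800). Apply the extended Euclidean algorithm:
2800 = 164×17 + 12
17 = 1×12 + 5
12 = 2×5 + 2
5 = 2×2 + 1
2 = 2×1 + 0
Back-substitute:
1 = 5 − 2·2
1 = −2·12 + 5·5
1 = 5·17 − 7·12
1 = −7·2800 + 1153·17
So 17·1153 ≡ 1 (mod 2800), hence d = 1153.

1153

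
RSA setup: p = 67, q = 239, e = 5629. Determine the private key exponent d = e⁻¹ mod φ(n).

2185

φ(n) = (p−1)(q−1) = 66·238 = 15708.
Need d with 5629·d ≡ 1 (mod 15708). Apply the extended Euclidean algorithm:
15708 = 2*5629 + 4450
5629 = 1*4450 + 1179
4450 = 3*1179 + 913
1179 = 1*913 + 266
913 = 3*266 + 115
266 = 2*115 + 36
115 = 3*36 + 7
36 = 5*7 + 1
7 = 7*1 + 0
Back-substitute:
1 = 36 − 5·7
1 = −5·115 + 16·36
1 = 16·266 − 37·115
1 = −37·913 + 127·266
1 = 127·1179 − 164·913
1 = −164·4450 + 619·1179
1 = 619·5629 − 783·4450
1 = −783·15708 + 2185·5629
So 5629·2185 ≡ 1 (mod 15708), hence d = 2185.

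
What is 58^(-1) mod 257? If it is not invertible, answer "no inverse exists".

Extended Euclidean algorithm:
257 = 4·58 + 25
58 = 2·25 + 8
25 = 3·8 + 1
8 = 8·1 + 0
gcd = 1, so the inverse exists. Back-substitute:
1 = 25 − 3·8
1 = −3·58 + 7·25
1 = 7·257 − 31·58
So 58·(-31) ≡ 1 (mod 257), and -31 ≡ 226 (mod 257).

226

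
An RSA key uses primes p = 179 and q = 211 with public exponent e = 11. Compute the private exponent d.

φ(n) = (p−1)(q−1) = 178·210 = 37380.
Need d with 11·d ≡ 1 (mod 37380). Apply the extended Euclidean algorithm:
37380 = 3398·11 + 2
11 = 5·2 + 1
2 = 2·1 + 0
Back-substitute:
1 = 11 − 5·2
1 = −5·37380 + 16991·11
So 11·16991 ≡ 1 (mod 37380), hence d = 16991.

16991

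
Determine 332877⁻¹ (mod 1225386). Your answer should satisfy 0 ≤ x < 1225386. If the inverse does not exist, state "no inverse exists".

Compute gcd(332877, 1225386):
1225386 = 3·332877 + 226755
332877 = 1·226755 + 106122
226755 = 2·106122 + 14511
106122 = 7·14511 + 4545
14511 = 3·4545 + 876
4545 = 5·876 + 165
876 = 5·165 + 51
165 = 3·51 + 12
51 = 4·12 + 3
12 = 4·3 + 0
The gcd is 3, not 1, hence no inverse exists.

no inverse exists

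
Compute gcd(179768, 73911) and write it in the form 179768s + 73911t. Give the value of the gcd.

Repeated division:
179768 = 2·73911 + 31946
73911 = 2·31946 + 10019
31946 = 3·10019 + 1889
10019 = 5·1889 + 574
1889 = 3·574 + 167
574 = 3·167 + 73
167 = 2·73 + 21
73 = 3·21 + 10
21 = 2·10 + 1
10 = 10·1 + 0
gcd(179768, 73911) = 1.
Back-substituting:
1 = 21 − 2·10
1 = −2·73 + 7·21
1 = 7·167 − 16·73
1 = −16·574 + 55·167
1 = 55·1889 − 181·574
1 = −181·10019 + 960·1889
1 = 960·31946 − 3061·10019
1 = −3061·73911 + 7082·31946
1 = 7082·179768 − 17225·73911
So 1 = (7082)·179768 + (-17225)·73911.

1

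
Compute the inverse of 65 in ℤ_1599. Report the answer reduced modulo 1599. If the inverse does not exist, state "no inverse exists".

Euclidean algorithm on 1599, 65:
1599 = 24*65 + 39
65 = 1*39 + 26
39 = 1*26 + 13
26 = 2*13 + 0
gcd(65, 1599) = 13 ≠ 1, so 65 has no multiplicative inverse modulo 1599.

no inverse exists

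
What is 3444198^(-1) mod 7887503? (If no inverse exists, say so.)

2605834

gcd(7887503, 3444198) by repeated division:
7887503 = 2×3444198 + 999107
3444198 = 3×999107 + 446877
999107 = 2×446877 + 105353
446877 = 4×105353 + 25465
105353 = 4×25465 + 3493
25465 = 7×3493 + 1014
3493 = 3×1014 + 451
1014 = 2×451 + 112
451 = 4×112 + 3
112 = 37×3 + 1
3 = 3×1 + 0
Since gcd(3444198, 7887503) = 1, back-substitute to write 1 as a combination:
1 = 112 − 37·3
1 = −37·451 + 149·112
1 = 149·1014 − 335·451
1 = −335·3493 + 1154·1014
1 = 1154·25465 − 8413·3493
1 = −8413·105353 + 34806·25465
1 = 34806·446877 − 147637·105353
1 = −147637·999107 + 330080·446877
1 = 330080·3444198 − 1137877·999107
1 = −1137877·7887503 + 2605834·3444198
So 3444198·2605834 ≡ 1 (mod 7887503).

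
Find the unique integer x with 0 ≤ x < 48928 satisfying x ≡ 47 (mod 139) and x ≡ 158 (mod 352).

24094

Write x = 47 + 139·k. Then 139·k ≡ 158 − 47 ≡ 111 (mod 352).
Need 139⁻¹ mod 352. Extended Euclid on (352, 139):
352 = 2*139 + 74
139 = 1*74 + 65
74 = 1*65 + 9
65 = 7*9 + 2
9 = 4*2 + 1
2 = 2*1 + 0
Back-substitute:
1 = 9 − 4·2
1 = −4·65 + 29·9
1 = 29·74 − 33·65
1 = −33·139 + 62·74
1 = 62·352 − 157·139
139⁻¹ ≡ 195 (mod 352), so k ≡ 195·111 ≡ 173 (mod 352).
x = 47 + 139·173 = 24094.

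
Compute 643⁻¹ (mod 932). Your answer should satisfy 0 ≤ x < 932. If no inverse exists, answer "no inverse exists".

803

Extended Euclidean algorithm:
932 = 1·643 + 289
643 = 2·289 + 65
289 = 4·65 + 29
65 = 2·29 + 7
29 = 4·7 + 1
7 = 7·1 + 0
Since gcd(643, 932) = 1, back-substitute to write 1 as a combination:
1 = 29 − 4·7
1 = −4·65 + 9·29
1 = 9·289 − 40·65
1 = −40·643 + 89·289
1 = 89·932 − 129·643
Hence 643⁻¹ ≡ -129 ≡ 803 (mod 932).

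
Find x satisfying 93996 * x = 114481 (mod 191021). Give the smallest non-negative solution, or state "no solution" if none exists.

First find gcd(93996, 191021):
191021 = 2*93996 + 3029
93996 = 31*3029 + 97
3029 = 31*97 + 22
97 = 4*22 + 9
22 = 2*9 + 4
9 = 2*4 + 1
4 = 4*1 + 0
gcd = 1, so a unique solution mod 191021 exists.
Back-substitute for the Bézout coefficients:
1 = 9 − 2·4
1 = −2·22 + 5·9
1 = 5·97 − 22·22
1 = −22·3029 + 687·97
1 = 687·93996 − 21319·3029
1 = −21319·191021 + 43325·93996
So 93996·(43325) ≡ 1 (mod 191021), giving 93996⁻¹ ≡ 43325.
x ≡ 93996⁻¹·114481 ≡ 43325·114481 ≡ 29060 (mod 191021).

29060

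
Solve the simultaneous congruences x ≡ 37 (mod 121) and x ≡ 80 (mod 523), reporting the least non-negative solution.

Write x = 37 + 121·k. Then 121·k ≡ 80 − 37 ≡ 43 (mod 523).
Need 121⁻¹ mod 523. Extended Euclid on (523, 121):
523 = 4·121 + 39
121 = 3·39 + 4
39 = 9·4 + 3
4 = 1·3 + 1
3 = 3·1 + 0
Back-substitute:
1 = 4 − 3
1 = −39 + 10·4
1 = 10·121 − 31·39
1 = −31·523 + 134·121
121⁻¹ ≡ 134 (mod 523), so k ≡ 134·43 ≡ 9 (mod 523).
x = 37 + 121·9 = 1126.

1126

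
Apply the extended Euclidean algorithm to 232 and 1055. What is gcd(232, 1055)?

Euclidean algorithm:
1055 = 4·232 + 127
232 = 1·127 + 105
127 = 1·105 + 22
105 = 4·22 + 17
22 = 1·17 + 5
17 = 3·5 + 2
5 = 2·2 + 1
2 = 2·1 + 0
gcd(232, 1055) = 1.
Express as a combination:
1 = 5 − 2·2
1 = −2·17 + 7·5
1 = 7·22 − 9·17
1 = −9·105 + 43·22
1 = 43·127 − 52·105
1 = −52·232 + 95·127
1 = 95·1055 − 432·232
So 1 = (95)·1055 + (-432)·232.

1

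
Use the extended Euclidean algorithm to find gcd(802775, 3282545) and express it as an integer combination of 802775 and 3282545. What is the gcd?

5

Repeated division:
3282545 = 4*802775 + 71445
802775 = 11*71445 + 16880
71445 = 4*16880 + 3925
16880 = 4*3925 + 1180
3925 = 3*1180 + 385
1180 = 3*385 + 25
385 = 15*25 + 10
25 = 2*10 + 5
10 = 2*5 + 0
gcd(802775, 3282545) = 5.
Back-substituting:
5 = 25 − 2·10
5 = −2·385 + 31·25
5 = 31·1180 − 95·385
5 = −95·3925 + 316·1180
5 = 316·16880 − 1359·3925
5 = −1359·71445 + 5752·16880
5 = 5752·802775 − 64631·71445
5 = −64631·3282545 + 264276·802775
So 5 = (-64631)·3282545 + (264276)·802775.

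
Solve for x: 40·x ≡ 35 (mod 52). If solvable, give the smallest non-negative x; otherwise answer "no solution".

gcd(40, 52):
52 = 1·40 + 12
40 = 3·12 + 4
12 = 3·4 + 0
gcd = 4, but 4 ∤ 35, so the congruence has no solution.

no solution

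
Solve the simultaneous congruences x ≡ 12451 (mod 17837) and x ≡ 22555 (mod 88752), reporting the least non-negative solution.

693086923

Write x = 12451 + 17837·k. Then 17837·k ≡ 22555 − 12451 ≡ 10104 (mod 88752).
Need 17837⁻¹ mod 88752. Extended Euclid on (88752, 17837):
88752 = 4·17837 + 17404
17837 = 1·17404 + 433
17404 = 40·433 + 84
433 = 5·84 + 13
84 = 6·13 + 6
13 = 2·6 + 1
6 = 6·1 + 0
Back-substitute:
1 = 13 − 2·6
1 = −2·84 + 13·13
1 = 13·433 − 67·84
1 = −67·17404 + 2693·433
1 = 2693·17837 − 2760·17404
1 = −2760·88752 + 13733·17837
17837⁻¹ ≡ 13733 (mod 88752), so k ≡ 13733·10104 ≡ 38856 (mod 88752).
x = 12451 + 17837·38856 = 693086923.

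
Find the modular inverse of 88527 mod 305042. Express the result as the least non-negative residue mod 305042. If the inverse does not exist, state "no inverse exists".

210687

Extended Euclidean algorithm:
305042 = 3*88527 + 39461
88527 = 2*39461 + 9605
39461 = 4*9605 + 1041
9605 = 9*1041 + 236
1041 = 4*236 + 97
236 = 2*97 + 42
97 = 2*42 + 13
42 = 3*13 + 3
13 = 4*3 + 1
3 = 3*1 + 0
Since gcd(88527, 305042) = 1, back-substitute to write 1 as a combination:
1 = 13 − 4·3
1 = −4·42 + 13·13
1 = 13·97 − 30·42
1 = −30·236 + 73·97
1 = 73·1041 − 322·236
1 = −322·9605 + 2971·1041
1 = 2971·39461 − 12206·9605
1 = −12206·88527 + 27383·39461
1 = 27383·305042 − 94355·88527
So 88527·(-94355) ≡ 1 (mod 305042), and -94355 ≡ 210687 (mod 305042).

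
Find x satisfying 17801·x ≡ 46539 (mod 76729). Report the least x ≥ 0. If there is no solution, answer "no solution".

First find gcd(17801, 76729):
76729 = 4·17801 + 5525
17801 = 3·5525 + 1226
5525 = 4·1226 + 621
1226 = 1·621 + 605
621 = 1·605 + 16
605 = 37·16 + 13
16 = 1·13 + 3
13 = 4·3 + 1
3 = 3·1 + 0
gcd = 1, so a unique solution mod 76729 exists.
Back-substitute for the Bézout coefficients:
1 = 13 − 4·3
1 = −4·16 + 5·13
1 = 5·605 − 189·16
1 = −189·621 + 194·605
1 = 194·1226 − 383·621
1 = −383·5525 + 1726·1226
1 = 1726·17801 − 5561·5525
1 = −5561·76729 + 23970·17801
So 17801·(23970) ≡ 1 (mod 76729), giving 17801⁻¹ ≡ 23970.
x ≡ 17801⁻¹·46539 ≡ 23970·46539 ≡ 53628 (mod 76729).

53628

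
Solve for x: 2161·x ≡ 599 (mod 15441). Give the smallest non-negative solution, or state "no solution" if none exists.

First find gcd(2161, 15441):
15441 = 7*2161 + 314
2161 = 6*314 + 277
314 = 1*277 + 37
277 = 7*37 + 18
37 = 2*18 + 1
18 = 18*1 + 0
gcd = 1, so a unique solution mod 15441 exists.
Back-substitute for the Bézout coefficients:
1 = 37 − 2·18
1 = −2·277 + 15·37
1 = 15·314 − 17·277
1 = −17·2161 + 117·314
1 = 117·15441 − 836·2161
So 2161·(-836) ≡ 1 (mod 15441), giving 2161⁻¹ ≡ 14605.
x ≡ 2161⁻¹·599 ≡ 14605·599 ≡ 8789 (mod 15441).

8789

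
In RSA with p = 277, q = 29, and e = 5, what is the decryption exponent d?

φ(n) = (p−1)(q−1) = 276·28 = 7728.
Need d with 5·d ≡ 1 (mod 7728). Apply the extended Euclidean algorithm:
7728 = 1545×5 + 3
5 = 1×3 + 2
3 = 1×2 + 1
2 = 2×1 + 0
Back-substitute:
1 = 3 − 2
1 = −5 + 2·3
1 = 2·7728 − 3091·5
So 5·(-3091) ≡ 1 (mod 7728), hence d ≡ -3091 ≡ 4637 (mod 7728).

4637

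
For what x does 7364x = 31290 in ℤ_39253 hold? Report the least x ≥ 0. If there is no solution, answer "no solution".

19780

First find gcd(7364, 39253):
39253 = 5·7364 + 2433
7364 = 3·2433 + 65
2433 = 37·65 + 28
65 = 2·28 + 9
28 = 3·9 + 1
9 = 9·1 + 0
gcd = 1, so a unique solution mod 39253 exists.
Back-substitute for the Bézout coefficients:
1 = 28 − 3·9
1 = −3·65 + 7·28
1 = 7·2433 − 262·65
1 = −262·7364 + 793·2433
1 = 793·39253 − 4227·7364
So 7364·(-4227) ≡ 1 (mod 39253), giving 7364⁻¹ ≡ 35026.
x ≡ 7364⁻¹·31290 ≡ 35026·31290 ≡ 19780 (mod 39253).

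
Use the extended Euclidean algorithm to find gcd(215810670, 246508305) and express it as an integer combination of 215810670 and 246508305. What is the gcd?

15

Repeated division:
246508305 = 1*215810670 + 30697635
215810670 = 7*30697635 + 927225
30697635 = 33*927225 + 99210
927225 = 9*99210 + 34335
99210 = 2*34335 + 30540
34335 = 1*30540 + 3795
30540 = 8*3795 + 180
3795 = 21*180 + 15
180 = 12*15 + 0
gcd(215810670, 246508305) = 15.
Working backward:
15 = 3795 − 21·180
15 = −21·30540 + 169·3795
15 = 169·34335 − 190·30540
15 = −190·99210 + 549·34335
15 = 549·927225 − 5131·99210
15 = −5131·30697635 + 169872·927225
15 = 169872·215810670 − 1194235·30697635
15 = −1194235·246508305 + 1364107·215810670
So 15 = (-1194235)·246508305 + (1364107)·215810670.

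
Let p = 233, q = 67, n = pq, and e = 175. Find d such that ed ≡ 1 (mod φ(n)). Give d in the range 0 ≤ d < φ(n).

175

φ(n) = (p−1)(q−1) = 232·66 = 15312.
Need d with 175·d ≡ 1 (mod 15312). Apply the extended Euclidean algorithm:
15312 = 87*175 + 87
175 = 2*87 + 1
87 = 87*1 + 0
Back-substitute:
1 = 175 − 2·87
1 = −2·15312 + 175·175
So 175·175 ≡ 1 (mod 15312), hence d = 175.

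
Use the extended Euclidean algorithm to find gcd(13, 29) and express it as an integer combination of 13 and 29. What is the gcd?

1

Euclidean algorithm:
29 = 2×13 + 3
13 = 4×3 + 1
3 = 3×1 + 0
gcd(13, 29) = 1.
Working backward:
1 = 13 − 4·3
1 = −4·29 + 9·13
So 1 = (-4)·29 + (9)·13.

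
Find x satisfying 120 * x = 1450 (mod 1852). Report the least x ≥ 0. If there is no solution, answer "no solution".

no solution

gcd(120, 1852):
1852 = 15*120 + 52
120 = 2*52 + 16
52 = 3*16 + 4
16 = 4*4 + 0
gcd = 4, but 4 ∤ 1450, so the congruence has no solution.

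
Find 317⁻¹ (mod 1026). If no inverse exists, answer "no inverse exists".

725

gcd(1026, 317) by repeated division:
1026 = 3×317 + 75
317 = 4×75 + 17
75 = 4×17 + 7
17 = 2×7 + 3
7 = 2×3 + 1
3 = 3×1 + 0
The gcd is 1. Working backward:
1 = 7 − 2·3
1 = −2·17 + 5·7
1 = 5·75 − 22·17
1 = −22·317 + 93·75
1 = 93·1026 − 301·317
Hence 317⁻¹ ≡ -301 ≡ 725 (mod 1026).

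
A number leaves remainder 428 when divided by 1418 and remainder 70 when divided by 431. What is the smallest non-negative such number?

573300

Write x = 428 + 1418·k. Then 1418·k ≡ 70 − 428 ≡ 73 (mod 431).
Need 1418⁻¹ mod 431. Extended Euclid on (431, 125):
431 = 3*125 + 56
125 = 2*56 + 13
56 = 4*13 + 4
13 = 3*4 + 1
4 = 4*1 + 0
Back-substitute:
1 = 13 − 3·4
1 = −3·56 + 13·13
1 = 13·125 − 29·56
1 = −29·431 + 100·125
1418⁻¹ ≡ 100 (mod 431), so k ≡ 100·73 ≡ 404 (mod 431).
x = 428 + 1418·404 = 573300.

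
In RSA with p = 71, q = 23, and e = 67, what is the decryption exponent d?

φ(n) = (p−1)(q−1) = 70·22 = 1540.
Need d with 67·d ≡ 1 (mod 1540). Apply the extended Euclidean algorithm:
1540 = 22*67 + 66
67 = 1*66 + 1
66 = 66*1 + 0
Back-substitute:
1 = 67 − 66
1 = −1540 + 23·67
So 67·23 ≡ 1 (mod 1540), hence d = 23.

23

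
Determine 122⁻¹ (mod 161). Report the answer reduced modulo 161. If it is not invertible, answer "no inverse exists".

gcd(161, 122) by repeated division:
161 = 1·122 + 39
122 = 3·39 + 5
39 = 7·5 + 4
5 = 1·4 + 1
4 = 4·1 + 0
Since gcd(122, 161) = 1, back-substitute to write 1 as a combination:
1 = 5 − 4
1 = −39 + 8·5
1 = 8·122 − 25·39
1 = −25·161 + 33·122
So 122·33 ≡ 1 (mod 161).

33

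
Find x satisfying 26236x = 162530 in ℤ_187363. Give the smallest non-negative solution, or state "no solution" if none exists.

58866

First find gcd(26236, 187363):
187363 = 7×26236 + 3711
26236 = 7×3711 + 259
3711 = 14×259 + 85
259 = 3×85 + 4
85 = 21×4 + 1
4 = 4×1 + 0
gcd = 1, so a unique solution mod 187363 exists.
Back-substitute for the Bézout coefficients:
1 = 85 − 21·4
1 = −21·259 + 64·85
1 = 64·3711 − 917·259
1 = −917·26236 + 6483·3711
1 = 6483·187363 − 46298·26236
So 26236·(-46298) ≡ 1 (mod 187363), giving 26236⁻¹ ≡ 141065.
x ≡ 26236⁻¹·162530 ≡ 141065·162530 ≡ 58866 (mod 187363).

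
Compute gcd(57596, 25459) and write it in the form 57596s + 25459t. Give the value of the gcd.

Repeated division:
57596 = 2×25459 + 6678
25459 = 3×6678 + 5425
6678 = 1×5425 + 1253
5425 = 4×1253 + 413
1253 = 3×413 + 14
413 = 29×14 + 7
14 = 2×7 + 0
gcd(57596, 25459) = 7.
Back-substituting:
7 = 413 − 29·14
7 = −29·1253 + 88·413
7 = 88·5425 − 381·1253
7 = −381·6678 + 469·5425
7 = 469·25459 − 1788·6678
7 = −1788·57596 + 4045·25459
So 7 = (-1788)·57596 + (4045)·25459.

7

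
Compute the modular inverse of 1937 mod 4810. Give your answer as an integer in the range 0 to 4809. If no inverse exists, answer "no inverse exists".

no inverse exists

Compute gcd(1937, 4810):
4810 = 2·1937 + 936
1937 = 2·936 + 65
936 = 14·65 + 26
65 = 2·26 + 13
26 = 2·13 + 0
gcd(1937, 4810) = 13 ≠ 1, so 1937 has no multiplicative inverse modulo 4810.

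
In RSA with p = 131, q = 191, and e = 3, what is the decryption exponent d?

16467

φ(n) = (p−1)(q−1) = 130·190 = 24700.
Need d with 3·d ≡ 1 (mod 24700). Apply the extended Euclidean algorithm:
24700 = 8233*3 + 1
3 = 3*1 + 0
Back-substitute:
1 = 24700 − 8233·3
So 3·(-8233) ≡ 1 (mod 24700), hence d ≡ -8233 ≡ 16467 (mod 24700).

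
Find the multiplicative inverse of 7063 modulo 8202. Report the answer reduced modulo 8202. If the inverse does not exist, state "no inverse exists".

6841

gcd(8202, 7063) by repeated division:
8202 = 1·7063 + 1139
7063 = 6·1139 + 229
1139 = 4·229 + 223
229 = 1·223 + 6
223 = 37·6 + 1
6 = 6·1 + 0
The gcd is 1. Working backward:
1 = 223 − 37·6
1 = −37·229 + 38·223
1 = 38·1139 − 189·229
1 = −189·7063 + 1172·1139
1 = 1172·8202 − 1361·7063
Thus 7063·(-1361) ≡ 1 (mod 8202); reducing, -1361 mod 8202 = 6841.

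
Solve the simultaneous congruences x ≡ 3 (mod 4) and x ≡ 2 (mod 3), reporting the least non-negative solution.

Write x = 3 + 4·k. Then 4·k ≡ 2 − 3 ≡ 2 (mod 3).
Need 4⁻¹ mod 3. Extended Euclid on (3, 1):
3 = 3·1 + 0
4⁻¹ ≡ 1 (mod 3), so k ≡ 1·2 ≡ 2 (mod 3).
x = 3 + 4·2 = 11.

11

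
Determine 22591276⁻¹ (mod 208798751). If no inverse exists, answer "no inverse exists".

69010208

Apply the Euclidean algorithm to 208798751 and 22591276:
208798751 = 9·22591276 + 5477267
22591276 = 4·5477267 + 682208
5477267 = 8·682208 + 19603
682208 = 34·19603 + 15706
19603 = 1·15706 + 3897
15706 = 4·3897 + 118
3897 = 33·118 + 3
118 = 39·3 + 1
3 = 3·1 + 0
Since gcd(22591276, 208798751) = 1, back-substitute to write 1 as a combination:
1 = 118 − 39·3
1 = −39·3897 + 1288·118
1 = 1288·15706 − 5191·3897
1 = −5191·19603 + 6479·15706
1 = 6479·682208 − 225477·19603
1 = −225477·5477267 + 1810295·682208
1 = 1810295·22591276 − 7466657·5477267
1 = −7466657·208798751 + 69010208·22591276
So 22591276·69010208 ≡ 1 (mod 208798751).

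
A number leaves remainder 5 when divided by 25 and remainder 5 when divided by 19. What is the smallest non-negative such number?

Write x = 5 + 25·k. Then 25·k ≡ 5 − 5 ≡ 0 (mod 19).
Need 25⁻¹ mod 19. Extended Euclid on (19, 6):
19 = 3×6 + 1
6 = 6×1 + 0
Back-substitute:
1 = 19 − 3·6
25⁻¹ ≡ 16 (mod 19), so k ≡ 16·0 ≡ 0 (mod 19).
x = 5 + 25·0 = 5.

5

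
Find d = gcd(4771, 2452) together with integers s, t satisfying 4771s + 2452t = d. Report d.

Repeated division:
4771 = 1*2452 + 2319
2452 = 1*2319 + 133
2319 = 17*133 + 58
133 = 2*58 + 17
58 = 3*17 + 7
17 = 2*7 + 3
7 = 2*3 + 1
3 = 3*1 + 0
gcd(4771, 2452) = 1.
Working backward:
1 = 7 − 2·3
1 = −2·17 + 5·7
1 = 5·58 − 17·17
1 = −17·133 + 39·58
1 = 39·2319 − 680·133
1 = −680·2452 + 719·2319
1 = 719·4771 − 1399·2452
So 1 = (719)·4771 + (-1399)·2452.

1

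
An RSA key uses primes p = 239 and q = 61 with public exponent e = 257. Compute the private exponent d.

12113

φ(n) = (p−1)(q−1) = 238·60 = 14280.
Need d with 257·d ≡ 1 (mod 14280). Apply the extended Euclidean algorithm:
14280 = 55·257 + 145
257 = 1·145 + 112
145 = 1·112 + 33
112 = 3·33 + 13
33 = 2·13 + 7
13 = 1·7 + 6
7 = 1·6 + 1
6 = 6·1 + 0
Back-substitute:
1 = 7 − 6
1 = −13 + 2·7
1 = 2·33 − 5·13
1 = −5·112 + 17·33
1 = 17·145 − 22·112
1 = −22·257 + 39·145
1 = 39·14280 − 2167·257
So 257·(-2167) ≡ 1 (mod 14280), hence d ≡ -2167 ≡ 12113 (mod 14280).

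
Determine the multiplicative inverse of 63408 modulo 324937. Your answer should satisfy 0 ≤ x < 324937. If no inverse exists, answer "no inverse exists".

Extended Euclidean algorithm:
324937 = 5·63408 + 7897
63408 = 8·7897 + 232
7897 = 34·232 + 9
232 = 25·9 + 7
9 = 1·7 + 2
7 = 3·2 + 1
2 = 2·1 + 0
Since gcd(63408, 324937) = 1, back-substitute to write 1 as a combination:
1 = 7 − 3·2
1 = −3·9 + 4·7
1 = 4·232 − 103·9
1 = −103·7897 + 3506·232
1 = 3506·63408 − 28151·7897
1 = −28151·324937 + 144261·63408
So 63408·144261 ≡ 1 (mod 324937).

144261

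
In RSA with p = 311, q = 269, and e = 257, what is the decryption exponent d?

φ(n) = (p−1)(q−1) = 310·268 = 83080.
Need d with 257·d ≡ 1 (mod 83080). Apply the extended Euclidean algorithm:
83080 = 323·257 + 69
257 = 3·69 + 50
69 = 1·50 + 19
50 = 2·19 + 12
19 = 1·12 + 7
12 = 1·7 + 5
7 = 1·5 + 2
5 = 2·2 + 1
2 = 2·1 + 0
Back-substitute:
1 = 5 − 2·2
1 = −2·7 + 3·5
1 = 3·12 − 5·7
1 = −5·19 + 8·12
1 = 8·50 − 21·19
1 = −21·69 + 29·50
1 = 29·257 − 108·69
1 = −108·83080 + 34913·257
So 257·34913 ≡ 1 (mod 83080), hence d = 34913.

34913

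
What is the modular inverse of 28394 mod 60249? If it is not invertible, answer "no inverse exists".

Apply the Euclidean algorithm to 60249 and 28394:
60249 = 2*28394 + 3461
28394 = 8*3461 + 706
3461 = 4*706 + 637
706 = 1*637 + 69
637 = 9*69 + 16
69 = 4*16 + 5
16 = 3*5 + 1
5 = 5*1 + 0
The gcd is 1. Working backward:
1 = 16 − 3·5
1 = −3·69 + 13·16
1 = 13·637 − 120·69
1 = −120·706 + 133·637
1 = 133·3461 − 652·706
1 = −652·28394 + 5349·3461
1 = 5349·60249 − 11350·28394
Hence 28394⁻¹ ≡ -11350 ≡ 48899 (mod 60249).

48899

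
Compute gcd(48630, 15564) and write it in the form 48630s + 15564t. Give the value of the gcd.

Repeated division:
48630 = 3*15564 + 1938
15564 = 8*1938 + 60
1938 = 32*60 + 18
60 = 3*18 + 6
18 = 3*6 + 0
gcd(48630, 15564) = 6.
Working backward:
6 = 60 − 3·18
6 = −3·1938 + 97·60
6 = 97·15564 − 779·1938
6 = −779·48630 + 2434·15564
So 6 = (-779)·48630 + (2434)·15564.

6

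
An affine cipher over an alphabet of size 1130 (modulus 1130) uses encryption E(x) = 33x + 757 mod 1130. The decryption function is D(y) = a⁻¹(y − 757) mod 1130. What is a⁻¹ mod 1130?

gcd(1130, 33) by repeated division:
1130 = 34×33 + 8
33 = 4×8 + 1
8 = 8×1 + 0
Since gcd(33, 1130) = 1, back-substitute to write 1 as a combination:
1 = 33 − 4·8
1 = −4·1130 + 137·33
So 33·137 ≡ 1 (mod 1130).

137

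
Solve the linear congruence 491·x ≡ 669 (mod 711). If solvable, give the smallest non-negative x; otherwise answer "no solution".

123

First find gcd(491, 711):
711 = 1·491 + 220
491 = 2·220 + 51
220 = 4·51 + 16
51 = 3·16 + 3
16 = 5·3 + 1
3 = 3·1 + 0
gcd = 1, so a unique solution mod 711 exists.
Back-substitute for the Bézout coefficients:
1 = 16 − 5·3
1 = −5·51 + 16·16
1 = 16·220 − 69·51
1 = −69·491 + 154·220
1 = 154·711 − 223·491
So 491·(-223) ≡ 1 (mod 711), giving 491⁻¹ ≡ 488.
x ≡ 491⁻¹·669 ≡ 488·669 ≡ 123 (mod 711).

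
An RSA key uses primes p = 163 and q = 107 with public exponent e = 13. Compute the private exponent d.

φ(n) = (p−1)(q−1) = 162·106 = 17172.
Need d with 13·d ≡ 1 (mod 17172). Apply the extended Euclidean algorithm:
17172 = 1320·13 + 12
13 = 1·12 + 1
12 = 12·1 + 0
Back-substitute:
1 = 13 − 12
1 = −17172 + 1321·13
So 13·1321 ≡ 1 (mod 17172), hence d = 1321.

1321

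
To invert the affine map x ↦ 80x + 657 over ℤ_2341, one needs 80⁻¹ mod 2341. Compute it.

Apply the Euclidean algorithm to 2341 and 80:
2341 = 29×80 + 21
80 = 3×21 + 17
21 = 1×17 + 4
17 = 4×4 + 1
4 = 4×1 + 0
gcd = 1, so the inverse exists. Back-substitute:
1 = 17 − 4·4
1 = −4·21 + 5·17
1 = 5·80 − 19·21
1 = −19·2341 + 556·80
So 80·556 ≡ 1 (mod 2341).

556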